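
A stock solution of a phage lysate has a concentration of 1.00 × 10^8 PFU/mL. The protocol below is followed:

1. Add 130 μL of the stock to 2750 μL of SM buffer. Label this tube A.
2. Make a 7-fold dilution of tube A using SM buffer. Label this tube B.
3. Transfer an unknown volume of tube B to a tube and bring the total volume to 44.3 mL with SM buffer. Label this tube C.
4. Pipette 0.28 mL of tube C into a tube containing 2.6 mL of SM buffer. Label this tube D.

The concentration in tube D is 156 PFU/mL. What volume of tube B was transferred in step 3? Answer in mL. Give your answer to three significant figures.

Step 1: 130 μL + 2750 μL = 2880 μL total → factor 2880/130 = 22.154
Step 2: 7-fold → factor 7
Step 3: v brought to 44.3 mL → factor = 44.3 mL/v
Step 4: 0.28 mL + 2.6 mL = 2.88 mL total → factor 2.88/0.28 = 10.286
Product of known-step factors = 1595.1
Overall factor = 1.00 × 10^8 PFU/mL / (156 PFU/mL) = 6.4103 × 10^5
Step-3 factor = 6.4103 × 10^5 / 1595.1 = 401.88
v = 44.3 mL / 401.88 = 0.110 mL

0.110 mL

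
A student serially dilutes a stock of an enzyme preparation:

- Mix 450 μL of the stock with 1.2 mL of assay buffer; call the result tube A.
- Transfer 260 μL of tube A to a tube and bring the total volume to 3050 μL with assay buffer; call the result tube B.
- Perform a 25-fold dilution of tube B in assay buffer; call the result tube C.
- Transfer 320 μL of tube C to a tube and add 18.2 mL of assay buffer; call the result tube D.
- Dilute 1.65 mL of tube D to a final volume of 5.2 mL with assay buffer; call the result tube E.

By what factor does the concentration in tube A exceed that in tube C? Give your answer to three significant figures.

Step 1: 450 μL + 1.2 mL = 1650 μL total → factor 1650/450 = 3.6667
Step 2: 260 μL brought to 3050 μL → factor 3050/260 = 11.731
Step 3: 25-fold → factor 25
Dilution factor to tube A = 3.6667; to tube C = 1075.3
[tube A]/[tube C] = (factor to tube C)/(factor to tube A) = 1075.3/3.6667 = 293

293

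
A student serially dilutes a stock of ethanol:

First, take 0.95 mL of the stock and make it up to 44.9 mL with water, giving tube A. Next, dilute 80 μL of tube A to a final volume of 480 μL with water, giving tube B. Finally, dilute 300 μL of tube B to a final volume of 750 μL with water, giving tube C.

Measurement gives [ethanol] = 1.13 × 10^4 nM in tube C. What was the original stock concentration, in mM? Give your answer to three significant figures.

Step 1: 0.95 mL brought to 44.9 mL → factor 44.9/0.95 = 47.263
Step 2: 80 μL brought to 480 μL → factor 480/80 = 6
Step 3: 300 μL brought to 750 μL → factor 750/300 = 2.5
Overall dilution factor = 47.263 × 6 × 2.5 = 708.95
Stock = 1.13 × 10^4 nM × 708.95 = 8.011 × 10^6 nM = 8.01 mM

8.01 mM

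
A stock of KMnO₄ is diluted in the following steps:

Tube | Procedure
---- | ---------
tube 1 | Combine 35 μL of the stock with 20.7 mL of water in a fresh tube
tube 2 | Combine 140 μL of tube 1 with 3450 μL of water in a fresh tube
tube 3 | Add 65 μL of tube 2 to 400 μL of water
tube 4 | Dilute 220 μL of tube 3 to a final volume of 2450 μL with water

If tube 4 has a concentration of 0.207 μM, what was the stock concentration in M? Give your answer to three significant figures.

0.251 M

Step 1: 35 μL + 20.7 mL = 20735 μL total → factor 20735/35 = 592.43
Step 2: 140 μL + 3450 μL = 3590 μL total → factor 3590/140 = 25.643
Step 3: 65 μL + 400 μL = 465 μL total → factor 465/65 = 7.1538
Step 4: 220 μL brought to 2450 μL → factor 2450/220 = 11.136
Overall dilution factor = 592.43 × 25.643 × 7.1538 × 11.136 = 1.2103 × 10^6
Stock = 0.207 μM × 1.2103 × 10^6 = 2.505 × 10^5 μM = 0.251 M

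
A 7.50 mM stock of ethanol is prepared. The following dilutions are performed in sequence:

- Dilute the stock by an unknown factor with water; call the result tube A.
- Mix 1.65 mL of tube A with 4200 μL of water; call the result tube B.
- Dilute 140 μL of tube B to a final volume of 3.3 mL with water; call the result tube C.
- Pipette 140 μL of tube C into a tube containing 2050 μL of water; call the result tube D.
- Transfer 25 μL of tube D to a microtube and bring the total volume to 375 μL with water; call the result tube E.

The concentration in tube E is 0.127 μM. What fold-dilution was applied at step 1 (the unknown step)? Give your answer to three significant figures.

3.01-fold

Step 1: unknown factor x
Step 2: 1.65 mL + 4200 μL = 5.85 mL total → factor 5.85/1.65 = 3.5455
Step 3: 140 μL brought to 3.3 mL → factor 3300/140 = 23.571
Step 4: 140 μL + 2050 μL = 2190 μL total → factor 2190/140 = 15.643
Step 5: 25 μL brought to 375 μL → factor 375/25 = 15
Product of known-step factors = 19609
Overall factor = 7.50 mM / (0.127 μM) = 59055
x = 59055 / 19609 = 3.01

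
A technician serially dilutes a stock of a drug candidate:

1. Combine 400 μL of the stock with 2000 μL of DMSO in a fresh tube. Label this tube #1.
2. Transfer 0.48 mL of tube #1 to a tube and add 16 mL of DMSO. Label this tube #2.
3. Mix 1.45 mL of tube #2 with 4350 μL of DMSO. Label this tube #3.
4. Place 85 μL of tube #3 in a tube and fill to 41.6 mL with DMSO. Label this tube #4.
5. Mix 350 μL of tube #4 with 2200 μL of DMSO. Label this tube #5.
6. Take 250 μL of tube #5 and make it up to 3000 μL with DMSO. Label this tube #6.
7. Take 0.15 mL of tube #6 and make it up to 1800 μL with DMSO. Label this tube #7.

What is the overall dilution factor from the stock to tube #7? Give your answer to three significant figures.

4.23 × 10^8

Step 1: 400 μL + 2000 μL = 2400 μL total → factor 2400/400 = 6
Step 2: 0.48 mL + 16 mL = 16.48 mL total → factor 16.48/0.48 = 34.333
Step 3: 1.45 mL + 4350 μL = 5.8 mL total → factor 5.8/1.45 = 4
Step 4: 85 μL brought to 41.6 mL → factor 41600/85 = 489.41
Step 5: 350 μL + 2200 μL = 2550 μL total → factor 2550/350 = 7.2857
Step 6: 250 μL brought to 3000 μL → factor 3000/250 = 12
Step 7: 0.15 mL brought to 1800 μL → factor 1.8/0.15 = 12
Overall dilution factor = 6 × 34.333 × 4 × 489.41 × 7.2857 × 12 × 12 = 4.2309 × 10^8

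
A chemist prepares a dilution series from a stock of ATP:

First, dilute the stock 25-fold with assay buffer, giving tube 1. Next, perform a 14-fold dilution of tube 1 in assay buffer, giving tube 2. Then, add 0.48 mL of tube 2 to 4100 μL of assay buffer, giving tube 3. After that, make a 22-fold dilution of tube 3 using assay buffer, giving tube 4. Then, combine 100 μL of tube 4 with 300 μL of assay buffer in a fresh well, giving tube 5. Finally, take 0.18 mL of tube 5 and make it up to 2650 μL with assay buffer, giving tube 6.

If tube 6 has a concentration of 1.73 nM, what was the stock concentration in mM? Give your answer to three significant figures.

7.49 mM

Step 1: 25-fold → factor 25
Step 2: 14-fold → factor 14
Step 3: 0.48 mL + 4100 μL = 4.58 mL total → factor 4.58/0.48 = 9.5417
Step 4: 22-fold → factor 22
Step 5: 100 μL + 300 μL = 400 μL total → factor 400/100 = 4
Step 6: 0.18 mL brought to 2650 μL → factor 2.65/0.18 = 14.722
Overall dilution factor = 25 × 14 × 9.5417 × 22 × 4 × 14.722 = 4.3266 × 10^6
Stock = 1.73 nM × 4.3266 × 10^6 = 7.485 × 10^6 nM = 7.49 mM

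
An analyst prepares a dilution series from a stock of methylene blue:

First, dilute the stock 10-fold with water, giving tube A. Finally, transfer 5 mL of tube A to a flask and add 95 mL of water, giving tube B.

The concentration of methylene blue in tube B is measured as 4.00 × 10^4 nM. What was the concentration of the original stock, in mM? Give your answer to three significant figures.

8.00 mM

Step 1: 10-fold → factor 10
Step 2: 5 mL + 95 mL = 100 mL total → factor 100/5 = 20
Overall dilution factor = 10 × 20 = 200
Stock = 4.00 × 10^4 nM × 200 = 8.000 × 10^6 nM = 8.00 mM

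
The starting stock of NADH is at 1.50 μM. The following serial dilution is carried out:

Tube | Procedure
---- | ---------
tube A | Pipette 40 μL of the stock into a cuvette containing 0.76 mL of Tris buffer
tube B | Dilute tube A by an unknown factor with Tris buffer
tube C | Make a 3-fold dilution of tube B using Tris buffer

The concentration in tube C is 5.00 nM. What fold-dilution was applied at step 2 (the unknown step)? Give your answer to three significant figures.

5.00-fold

Step 1: 40 μL + 0.76 mL = 800 μL total → factor 800/40 = 20
Step 2: unknown factor x
Step 3: 3-fold → factor 3
Product of known-step factors = 60
Overall factor = 1.50 μM / (5.00 nM) = 300
x = 300 / 60 = 5.00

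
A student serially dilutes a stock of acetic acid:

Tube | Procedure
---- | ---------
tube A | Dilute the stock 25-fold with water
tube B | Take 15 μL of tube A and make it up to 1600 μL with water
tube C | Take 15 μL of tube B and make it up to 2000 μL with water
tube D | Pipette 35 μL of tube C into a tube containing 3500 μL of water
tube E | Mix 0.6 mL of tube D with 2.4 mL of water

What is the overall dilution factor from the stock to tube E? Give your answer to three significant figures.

Step 1: 25-fold → factor 25
Step 2: 15 μL brought to 1600 μL → factor 1600/15 = 106.67
Step 3: 15 μL brought to 2000 μL → factor 2000/15 = 133.33
Step 4: 35 μL + 3500 μL = 3535 μL total → factor 3535/35 = 101
Step 5: 0.6 mL + 2.4 mL = 3 mL total → factor 3/0.6 = 5
Overall dilution factor = 25 × 106.67 × 133.33 × 101 × 5 = 1.7956 × 10^8

1.80 × 10^8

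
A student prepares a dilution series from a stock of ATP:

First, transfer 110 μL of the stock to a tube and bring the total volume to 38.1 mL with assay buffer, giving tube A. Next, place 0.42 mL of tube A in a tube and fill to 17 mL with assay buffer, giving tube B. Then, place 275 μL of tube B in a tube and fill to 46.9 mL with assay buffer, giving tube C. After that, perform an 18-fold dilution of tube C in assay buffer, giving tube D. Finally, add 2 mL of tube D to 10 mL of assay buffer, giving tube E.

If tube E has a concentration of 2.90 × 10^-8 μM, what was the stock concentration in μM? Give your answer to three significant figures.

Step 1: 110 μL brought to 38.1 mL → factor 38100/110 = 346.36
Step 2: 0.42 mL brought to 17 mL → factor 17/0.42 = 40.476
Step 3: 275 μL brought to 46.9 mL → factor 46900/275 = 170.55
Step 4: 18-fold → factor 18
Step 5: 2 mL + 10 mL = 12 mL total → factor 12/2 = 6
Overall dilution factor = 346.36 × 40.476 × 170.55 × 18 × 6 = 2.5822 × 10^8
Stock = 2.90 × 10^-8 μM × 2.5822 × 10^8 = 7.49 μM

7.49 μM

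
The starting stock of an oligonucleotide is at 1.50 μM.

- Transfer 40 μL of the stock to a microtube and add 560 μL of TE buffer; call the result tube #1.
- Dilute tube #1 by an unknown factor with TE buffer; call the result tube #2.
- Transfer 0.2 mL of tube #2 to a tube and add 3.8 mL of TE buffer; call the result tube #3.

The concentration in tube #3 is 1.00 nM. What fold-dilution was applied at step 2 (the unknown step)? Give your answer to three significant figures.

Step 1: 40 μL + 560 μL = 600 μL total → factor 600/40 = 15
Step 2: unknown factor x
Step 3: 0.2 mL + 3.8 mL = 4 mL total → factor 4/0.2 = 20
Product of known-step factors = 300
Overall factor = 1.50 μM / (1.00 nM) = 1500
x = 1500 / 300 = 5.00

5.00-fold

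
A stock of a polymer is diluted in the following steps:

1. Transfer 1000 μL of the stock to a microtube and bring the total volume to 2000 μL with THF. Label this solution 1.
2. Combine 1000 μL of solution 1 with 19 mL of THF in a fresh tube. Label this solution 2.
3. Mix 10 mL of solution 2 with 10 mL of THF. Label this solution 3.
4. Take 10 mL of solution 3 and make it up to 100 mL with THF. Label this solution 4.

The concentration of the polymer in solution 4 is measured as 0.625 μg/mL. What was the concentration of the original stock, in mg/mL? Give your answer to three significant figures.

Step 1: 1000 μL brought to 2000 μL → factor 2000/1000 = 2
Step 2: 1000 μL + 19 mL = 20000 μL total → factor 20000/1000 = 20
Step 3: 10 mL + 10 mL = 20 mL total → factor 20/10 = 2
Step 4: 10 mL brought to 100 mL → factor 100/10 = 10
Overall dilution factor = 2 × 20 × 2 × 10 = 800
Stock = 0.625 μg/mL × 800 = 500.0 μg/mL = 0.500 mg/mL

0.500 mg/mL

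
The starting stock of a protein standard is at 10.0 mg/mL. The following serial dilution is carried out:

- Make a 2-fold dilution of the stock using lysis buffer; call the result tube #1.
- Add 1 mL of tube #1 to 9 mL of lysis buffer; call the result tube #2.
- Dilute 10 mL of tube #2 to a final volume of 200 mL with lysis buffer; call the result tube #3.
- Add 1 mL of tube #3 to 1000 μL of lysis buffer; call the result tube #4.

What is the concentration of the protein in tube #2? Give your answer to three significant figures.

0.500 mg/mL

Step 1: 2-fold → factor 2
Step 2: 1 mL + 9 mL = 10 mL total → factor 10/1 = 10
Dilution factor through tube #2 = 2 × 10 = 20
[tube #2] = 10.0 mg/mL / 20 = 0.500 mg/mL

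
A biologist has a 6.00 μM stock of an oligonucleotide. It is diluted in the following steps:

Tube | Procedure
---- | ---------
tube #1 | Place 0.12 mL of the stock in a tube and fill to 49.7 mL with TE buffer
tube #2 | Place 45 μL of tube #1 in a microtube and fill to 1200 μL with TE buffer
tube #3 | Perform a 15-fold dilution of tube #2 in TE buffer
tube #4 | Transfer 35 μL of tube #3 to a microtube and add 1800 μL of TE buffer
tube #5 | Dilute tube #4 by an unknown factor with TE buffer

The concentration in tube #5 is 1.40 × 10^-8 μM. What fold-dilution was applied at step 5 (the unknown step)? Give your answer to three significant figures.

49.3-fold

Step 1: 0.12 mL brought to 49.7 mL → factor 49.7/0.12 = 414.17
Step 2: 45 μL brought to 1200 μL → factor 1200/45 = 26.667
Step 3: 15-fold → factor 15
Step 4: 35 μL + 1800 μL = 1835 μL total → factor 1835/35 = 52.429
Step 5: unknown factor x
Product of known-step factors = 8.6857 × 10^6
Overall factor = 6.00 μM / (1.40 × 10^-8 μM) = 4.2857 × 10^8
x = 4.2857 × 10^8 / 8.6857 × 10^6 = 49.3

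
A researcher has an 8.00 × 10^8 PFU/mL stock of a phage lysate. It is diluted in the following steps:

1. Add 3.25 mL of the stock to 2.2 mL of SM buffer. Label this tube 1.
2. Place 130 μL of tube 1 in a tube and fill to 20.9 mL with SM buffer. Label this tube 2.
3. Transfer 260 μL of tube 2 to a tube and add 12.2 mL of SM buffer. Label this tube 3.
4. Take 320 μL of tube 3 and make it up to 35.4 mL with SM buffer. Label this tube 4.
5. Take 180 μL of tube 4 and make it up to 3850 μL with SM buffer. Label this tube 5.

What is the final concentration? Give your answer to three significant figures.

Step 1: 3.25 mL + 2.2 mL = 5.45 mL total → factor 5.45/3.25 = 1.6769
Step 2: 130 μL brought to 20.9 mL → factor 20900/130 = 160.77
Step 3: 260 μL + 12.2 mL = 12460 μL total → factor 12460/260 = 47.923
Step 4: 320 μL brought to 35.4 mL → factor 35400/320 = 110.62
Step 5: 180 μL brought to 3850 μL → factor 3850/180 = 21.389
Overall dilution factor = 1.6769 × 160.77 × 47.923 × 110.62 × 21.389 = 3.057 × 10^7
Final = 8.00 × 10^8 PFU/mL / 3.057 × 10^7 = 26.2 PFU/mL

26.2 PFU/mL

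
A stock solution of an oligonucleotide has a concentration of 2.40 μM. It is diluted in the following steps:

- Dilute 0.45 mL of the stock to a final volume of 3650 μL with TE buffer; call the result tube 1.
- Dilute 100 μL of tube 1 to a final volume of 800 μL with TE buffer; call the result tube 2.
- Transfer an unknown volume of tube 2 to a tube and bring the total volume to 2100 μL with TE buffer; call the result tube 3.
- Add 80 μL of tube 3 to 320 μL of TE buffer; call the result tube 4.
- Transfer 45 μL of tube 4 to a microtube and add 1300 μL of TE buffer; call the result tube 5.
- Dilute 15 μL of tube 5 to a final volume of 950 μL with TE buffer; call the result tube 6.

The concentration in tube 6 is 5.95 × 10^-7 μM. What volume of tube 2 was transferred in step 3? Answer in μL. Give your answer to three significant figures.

Step 1: 0.45 mL brought to 3650 μL → factor 3.65/0.45 = 8.1111
Step 2: 100 μL brought to 800 μL → factor 800/100 = 8
Step 3: v brought to 2100 μL → factor = 2100 μL/v
Step 4: 80 μL + 320 μL = 400 μL total → factor 400/80 = 5
Step 5: 45 μL + 1300 μL = 1345 μL total → factor 1345/45 = 29.889
Step 6: 15 μL brought to 950 μL → factor 950/15 = 63.333
Product of known-step factors = 6.1416 × 10^5
Overall factor = 2.40 μM / (5.95 × 10^-7 μM) = 4.0336 × 10^6
Step-3 factor = 4.0336 × 10^6 / 6.1416 × 10^5 = 6.5677
v = 2100 μL / 6.5677 = 320 μL

320 μL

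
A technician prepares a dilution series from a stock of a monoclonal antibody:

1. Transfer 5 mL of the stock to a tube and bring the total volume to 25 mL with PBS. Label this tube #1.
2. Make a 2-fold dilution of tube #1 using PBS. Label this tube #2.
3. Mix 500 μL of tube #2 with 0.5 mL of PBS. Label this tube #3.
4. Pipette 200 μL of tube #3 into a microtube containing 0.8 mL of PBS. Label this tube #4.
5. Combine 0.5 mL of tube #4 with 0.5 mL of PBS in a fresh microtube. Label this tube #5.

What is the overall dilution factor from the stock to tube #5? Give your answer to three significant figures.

Step 1: 5 mL brought to 25 mL → factor 25/5 = 5
Step 2: 2-fold → factor 2
Step 3: 500 μL + 0.5 mL = 1000 μL total → factor 1000/500 = 2
Step 4: 200 μL + 0.8 mL = 1000 μL total → factor 1000/200 = 5
Step 5: 0.5 mL + 0.5 mL = 1 mL total → factor 1/0.5 = 2
Overall dilution factor = 5 × 2 × 2 × 5 × 2 = 200

200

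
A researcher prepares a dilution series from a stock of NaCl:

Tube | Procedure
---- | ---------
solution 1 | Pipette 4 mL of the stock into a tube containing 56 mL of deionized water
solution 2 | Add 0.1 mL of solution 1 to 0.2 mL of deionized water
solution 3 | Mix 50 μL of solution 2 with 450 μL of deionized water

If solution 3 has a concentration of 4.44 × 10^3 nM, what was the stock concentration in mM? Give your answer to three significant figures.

2.00 mM

Step 1: 4 mL + 56 mL = 60 mL total → factor 60/4 = 15
Step 2: 0.1 mL + 0.2 mL = 0.3 mL total → factor 0.3/0.1 = 3
Step 3: 50 μL + 450 μL = 500 μL total → factor 500/50 = 10
Overall dilution factor = 15 × 3 × 10 = 450
Stock = 4.44 × 10^3 nM × 450 = 1.998 × 10^6 nM = 2.00 mM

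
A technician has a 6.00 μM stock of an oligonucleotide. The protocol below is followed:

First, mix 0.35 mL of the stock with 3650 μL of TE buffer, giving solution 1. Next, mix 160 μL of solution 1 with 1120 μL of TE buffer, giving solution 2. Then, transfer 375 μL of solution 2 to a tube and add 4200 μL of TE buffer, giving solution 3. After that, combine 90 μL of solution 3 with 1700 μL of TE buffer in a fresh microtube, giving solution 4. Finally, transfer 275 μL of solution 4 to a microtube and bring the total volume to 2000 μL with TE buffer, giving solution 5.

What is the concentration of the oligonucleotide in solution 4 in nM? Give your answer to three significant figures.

0.270 nM

Step 1: 0.35 mL + 3650 μL = 4 mL total → factor 4/0.35 = 11.429
Step 2: 160 μL + 1120 μL = 1280 μL total → factor 1280/160 = 8
Step 3: 375 μL + 4200 μL = 4575 μL total → factor 4575/375 = 12.2
Step 4: 90 μL + 1700 μL = 1790 μL total → factor 1790/90 = 19.889
Dilution factor through solution 4 = 11.429 × 8 × 12.2 × 19.889 = 22185
[solution 4] = 6.00 μM / 22185 = 0.0002705 μM = 0.270 nM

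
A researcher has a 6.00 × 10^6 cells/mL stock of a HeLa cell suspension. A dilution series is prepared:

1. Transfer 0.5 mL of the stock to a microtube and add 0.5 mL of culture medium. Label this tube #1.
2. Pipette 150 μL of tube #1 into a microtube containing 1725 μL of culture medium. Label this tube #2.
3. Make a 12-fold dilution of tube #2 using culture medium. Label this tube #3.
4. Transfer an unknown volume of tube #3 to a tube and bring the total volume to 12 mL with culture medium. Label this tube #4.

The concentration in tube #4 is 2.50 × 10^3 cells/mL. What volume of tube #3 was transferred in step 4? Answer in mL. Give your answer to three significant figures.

1.50 mL

Step 1: 0.5 mL + 0.5 mL = 1 mL total → factor 1/0.5 = 2
Step 2: 150 μL + 1725 μL = 1875 μL total → factor 1875/150 = 12.5
Step 3: 12-fold → factor 12
Step 4: v brought to 12 mL → factor = 12 mL/v
Product of known-step factors = 300
Overall factor = 6.00 × 10^6 cells/mL / (2.50 × 10^3 cells/mL) = 2400
Step-4 factor = 2400 / 300 = 8
v = 12 mL / 8 = 1.50 mL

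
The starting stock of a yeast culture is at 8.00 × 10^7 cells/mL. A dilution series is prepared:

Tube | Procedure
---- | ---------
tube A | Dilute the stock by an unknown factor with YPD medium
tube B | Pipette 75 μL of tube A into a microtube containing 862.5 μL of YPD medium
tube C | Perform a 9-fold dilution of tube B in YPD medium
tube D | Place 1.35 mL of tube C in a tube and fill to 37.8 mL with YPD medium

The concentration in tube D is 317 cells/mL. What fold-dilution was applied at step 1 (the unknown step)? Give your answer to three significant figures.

80.1-fold

Step 1: unknown factor x
Step 2: 75 μL + 862.5 μL = 937.5 μL total → factor 937.5/75 = 12.5
Step 3: 9-fold → factor 9
Step 4: 1.35 mL brought to 37.8 mL → factor 37.8/1.35 = 28
Product of known-step factors = 3150
Overall factor = 8.00 × 10^7 cells/mL / (317 cells/mL) = 2.5237 × 10^5
x = 2.5237 × 10^5 / 3150 = 80.1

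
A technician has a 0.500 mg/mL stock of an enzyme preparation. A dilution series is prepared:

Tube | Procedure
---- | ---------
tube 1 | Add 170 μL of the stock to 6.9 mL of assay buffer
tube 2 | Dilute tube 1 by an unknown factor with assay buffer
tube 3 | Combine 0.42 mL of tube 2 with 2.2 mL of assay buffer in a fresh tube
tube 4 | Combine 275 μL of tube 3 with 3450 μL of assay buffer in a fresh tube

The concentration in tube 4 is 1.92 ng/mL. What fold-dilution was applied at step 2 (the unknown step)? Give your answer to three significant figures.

Step 1: 170 μL + 6.9 mL = 7070 μL total → factor 7070/170 = 41.588
Step 2: unknown factor x
Step 3: 0.42 mL + 2.2 mL = 2.62 mL total → factor 2.62/0.42 = 6.2381
Step 4: 275 μL + 3450 μL = 3725 μL total → factor 3725/275 = 13.545
Product of known-step factors = 3514.1
Overall factor = 0.500 mg/mL / (1.92 ng/mL) = 2.6042 × 10^5
x = 2.6042 × 10^5 / 3514.1 = 74.1

74.1-fold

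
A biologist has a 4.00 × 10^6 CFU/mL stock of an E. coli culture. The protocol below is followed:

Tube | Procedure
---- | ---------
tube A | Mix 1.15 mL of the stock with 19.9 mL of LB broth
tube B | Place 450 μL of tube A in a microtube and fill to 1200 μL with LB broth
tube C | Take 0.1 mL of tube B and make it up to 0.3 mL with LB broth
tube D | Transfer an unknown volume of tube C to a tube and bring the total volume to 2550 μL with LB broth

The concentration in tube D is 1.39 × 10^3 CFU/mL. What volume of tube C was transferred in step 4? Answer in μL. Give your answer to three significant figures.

Step 1: 1.15 mL + 19.9 mL = 21.05 mL total → factor 21.05/1.15 = 18.304
Step 2: 450 μL brought to 1200 μL → factor 1200/450 = 2.6667
Step 3: 0.1 mL brought to 0.3 mL → factor 0.3/0.1 = 3
Step 4: v brought to 2550 μL → factor = 2550 μL/v
Product of known-step factors = 146.43
Overall factor = 4.00 × 10^6 CFU/mL / (1.39 × 10^3 CFU/mL) = 2877.7
Step-4 factor = 2877.7 / 146.43 = 19.652
v = 2550 μL / 19.652 = 130 μL

130 μL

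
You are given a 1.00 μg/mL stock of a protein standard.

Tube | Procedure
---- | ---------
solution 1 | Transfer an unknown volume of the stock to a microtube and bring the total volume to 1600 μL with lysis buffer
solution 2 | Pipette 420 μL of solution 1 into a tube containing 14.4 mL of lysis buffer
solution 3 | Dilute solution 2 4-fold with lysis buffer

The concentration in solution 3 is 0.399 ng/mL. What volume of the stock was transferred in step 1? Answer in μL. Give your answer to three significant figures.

90.1 μL

Step 1: v brought to 1600 μL → factor = 1600 μL/v
Step 2: 420 μL + 14.4 mL = 14820 μL total → factor 14820/420 = 35.286
Step 3: 4-fold → factor 4
Product of known-step factors = 141.14
Overall factor = 1.00 μg/mL / (0.399 ng/mL) = 2506.3
Step-1 factor = 2506.3 / 141.14 = 17.757
v = 1600 μL / 17.757 = 90.1 μL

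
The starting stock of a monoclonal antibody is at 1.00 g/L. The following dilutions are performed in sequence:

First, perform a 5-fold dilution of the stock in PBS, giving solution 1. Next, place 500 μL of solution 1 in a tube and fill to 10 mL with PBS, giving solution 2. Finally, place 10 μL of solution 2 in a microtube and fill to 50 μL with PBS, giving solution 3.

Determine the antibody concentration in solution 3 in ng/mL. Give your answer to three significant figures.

2.00 × 10^3 ng/mL

Step 1: 5-fold → factor 5
Step 2: 500 μL brought to 10 mL → factor 10000/500 = 20
Step 3: 10 μL brought to 50 μL → factor 50/10 = 5
Overall dilution factor = 5 × 20 × 5 = 500
Final = 1.00 g/L / 500 = 0.002000 g/L = 2.00 × 10^3 ng/mL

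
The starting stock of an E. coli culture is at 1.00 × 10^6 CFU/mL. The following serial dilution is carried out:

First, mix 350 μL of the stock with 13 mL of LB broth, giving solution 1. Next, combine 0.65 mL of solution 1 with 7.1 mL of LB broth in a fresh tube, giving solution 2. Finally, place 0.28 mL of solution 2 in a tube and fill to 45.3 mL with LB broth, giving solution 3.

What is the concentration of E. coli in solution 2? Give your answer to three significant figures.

2.20 × 10^3 CFU/mL

Step 1: 350 μL + 13 mL = 13350 μL total → factor 13350/350 = 38.143
Step 2: 0.65 mL + 7.1 mL = 7.75 mL total → factor 7.75/0.65 = 11.923
Dilution factor through solution 2 = 38.143 × 11.923 = 454.78
[solution 2] = 1.00 × 10^6 CFU/mL / 454.78 = 2.20 × 10^3 CFU/mL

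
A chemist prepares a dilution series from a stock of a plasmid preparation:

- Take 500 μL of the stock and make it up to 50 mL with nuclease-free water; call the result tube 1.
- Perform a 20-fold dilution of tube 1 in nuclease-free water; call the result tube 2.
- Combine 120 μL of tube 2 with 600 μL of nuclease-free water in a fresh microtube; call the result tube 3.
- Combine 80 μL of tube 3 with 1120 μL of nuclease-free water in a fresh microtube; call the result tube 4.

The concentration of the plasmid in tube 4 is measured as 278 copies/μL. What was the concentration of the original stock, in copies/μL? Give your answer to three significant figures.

5.00 × 10^7 copies/μL

Step 1: 500 μL brought to 50 mL → factor 50000/500 = 100
Step 2: 20-fold → factor 20
Step 3: 120 μL + 600 μL = 720 μL total → factor 720/120 = 6
Step 4: 80 μL + 1120 μL = 1200 μL total → factor 1200/80 = 15
Overall dilution factor = 100 × 20 × 6 × 15 = 1.8 × 10^5
Stock = 278 copies/μL × 1.8 × 10^5 = 5.00 × 10^7 copies/μL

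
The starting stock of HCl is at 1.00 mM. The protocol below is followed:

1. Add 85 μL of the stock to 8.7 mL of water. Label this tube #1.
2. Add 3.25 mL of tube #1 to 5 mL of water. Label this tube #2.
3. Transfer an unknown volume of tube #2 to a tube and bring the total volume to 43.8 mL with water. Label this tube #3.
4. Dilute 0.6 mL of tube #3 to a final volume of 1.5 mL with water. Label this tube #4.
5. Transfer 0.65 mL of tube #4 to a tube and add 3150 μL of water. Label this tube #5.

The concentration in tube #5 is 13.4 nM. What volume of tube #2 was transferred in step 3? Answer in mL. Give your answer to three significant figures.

Step 1: 85 μL + 8.7 mL = 8785 μL total → factor 8785/85 = 103.35
Step 2: 3.25 mL + 5 mL = 8.25 mL total → factor 8.25/3.25 = 2.5385
Step 3: v brought to 43.8 mL → factor = 43.8 mL/v
Step 4: 0.6 mL brought to 1.5 mL → factor 1.5/0.6 = 2.5
Step 5: 0.65 mL + 3150 μL = 3.8 mL total → factor 3.8/0.65 = 5.8462
Product of known-step factors = 3834.5
Overall factor = 1.00 mM / (13.4 nM) = 74627
Step-3 factor = 74627 / 3834.5 = 19.462
v = 43.8 mL / 19.462 = 2.25 mL

2.25 mL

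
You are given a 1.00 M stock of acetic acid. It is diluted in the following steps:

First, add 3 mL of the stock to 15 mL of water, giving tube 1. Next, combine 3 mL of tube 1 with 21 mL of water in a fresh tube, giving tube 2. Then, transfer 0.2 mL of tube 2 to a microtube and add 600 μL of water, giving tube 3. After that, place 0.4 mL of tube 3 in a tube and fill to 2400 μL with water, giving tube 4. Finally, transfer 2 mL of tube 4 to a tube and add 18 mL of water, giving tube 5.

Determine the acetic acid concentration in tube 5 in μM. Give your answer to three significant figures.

Step 1: 3 mL + 15 mL = 18 mL total → factor 18/3 = 6
Step 2: 3 mL + 21 mL = 24 mL total → factor 24/3 = 8
Step 3: 0.2 mL + 600 μL = 0.8 mL total → factor 0.8/0.2 = 4
Step 4: 0.4 mL brought to 2400 μL → factor 2.4/0.4 = 6
Step 5: 2 mL + 18 mL = 20 mL total → factor 20/2 = 10
Overall dilution factor = 6 × 8 × 4 × 6 × 10 = 11520
Final = 1.00 M / 11520 = 8.681 × 10^-5 M = 86.8 μM

86.8 μM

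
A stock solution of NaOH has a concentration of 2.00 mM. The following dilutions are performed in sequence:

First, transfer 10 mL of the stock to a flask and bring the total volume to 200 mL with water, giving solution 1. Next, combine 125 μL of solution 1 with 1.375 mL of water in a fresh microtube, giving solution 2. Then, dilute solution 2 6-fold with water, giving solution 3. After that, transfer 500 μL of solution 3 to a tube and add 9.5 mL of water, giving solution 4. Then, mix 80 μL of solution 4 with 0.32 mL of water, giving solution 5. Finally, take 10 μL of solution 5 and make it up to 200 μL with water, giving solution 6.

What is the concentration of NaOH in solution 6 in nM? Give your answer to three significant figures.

0.694 nM

Step 1: 10 mL brought to 200 mL → factor 200/10 = 20
Step 2: 125 μL + 1.375 mL = 1500 μL total → factor 1500/125 = 12
Step 3: 6-fold → factor 6
Step 4: 500 μL + 9.5 mL = 10000 μL total → factor 10000/500 = 20
Step 5: 80 μL + 0.32 mL = 400 μL total → factor 400/80 = 5
Step 6: 10 μL brought to 200 μL → factor 200/10 = 20
Overall dilution factor = 20 × 12 × 6 × 20 × 5 × 20 = 2.88 × 10^6
Final = 2.00 mM / 2.88 × 10^6 = 6.944 × 10^-7 mM = 0.694 nM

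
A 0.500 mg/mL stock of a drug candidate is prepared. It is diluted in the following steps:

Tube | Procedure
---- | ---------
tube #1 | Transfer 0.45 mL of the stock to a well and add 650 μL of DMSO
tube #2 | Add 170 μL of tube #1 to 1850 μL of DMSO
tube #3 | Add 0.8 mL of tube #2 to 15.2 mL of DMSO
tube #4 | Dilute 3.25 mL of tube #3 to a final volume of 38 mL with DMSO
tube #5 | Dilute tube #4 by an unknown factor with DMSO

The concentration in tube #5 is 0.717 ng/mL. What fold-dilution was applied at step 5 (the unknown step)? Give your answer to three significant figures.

Step 1: 0.45 mL + 650 μL = 1.1 mL total → factor 1.1/0.45 = 2.4444
Step 2: 170 μL + 1850 μL = 2020 μL total → factor 2020/170 = 11.882
Step 3: 0.8 mL + 15.2 mL = 16 mL total → factor 16/0.8 = 20
Step 4: 3.25 mL brought to 38 mL → factor 38/3.25 = 11.692
Step 5: unknown factor x
Product of known-step factors = 6792.2
Overall factor = 0.500 mg/mL / (0.717 ng/mL) = 6.9735 × 10^5
x = 6.9735 × 10^5 / 6792.2 = 103

103-fold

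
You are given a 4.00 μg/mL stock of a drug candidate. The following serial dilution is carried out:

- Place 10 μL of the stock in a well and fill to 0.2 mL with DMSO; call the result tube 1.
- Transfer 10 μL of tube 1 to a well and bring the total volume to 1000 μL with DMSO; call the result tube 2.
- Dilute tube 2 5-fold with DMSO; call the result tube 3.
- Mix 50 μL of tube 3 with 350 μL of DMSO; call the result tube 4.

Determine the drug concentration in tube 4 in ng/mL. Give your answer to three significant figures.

Step 1: 10 μL brought to 0.2 mL → factor 200/10 = 20
Step 2: 10 μL brought to 1000 μL → factor 1000/10 = 100
Step 3: 5-fold → factor 5
Step 4: 50 μL + 350 μL = 400 μL total → factor 400/50 = 8
Overall dilution factor = 20 × 100 × 5 × 8 = 80000
Final = 4.00 μg/mL / 80000 = 5.000 × 10^-5 μg/mL = 0.0500 ng/mL

0.0500 ng/mL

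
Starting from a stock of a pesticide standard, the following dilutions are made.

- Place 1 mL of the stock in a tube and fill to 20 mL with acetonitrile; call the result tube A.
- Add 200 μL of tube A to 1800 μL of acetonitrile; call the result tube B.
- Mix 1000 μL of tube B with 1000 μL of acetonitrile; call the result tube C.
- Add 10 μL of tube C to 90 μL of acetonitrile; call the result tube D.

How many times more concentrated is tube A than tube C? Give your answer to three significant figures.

Step 1: 1 mL brought to 20 mL → factor 20/1 = 20
Step 2: 200 μL + 1800 μL = 2000 μL total → factor 2000/200 = 10
Step 3: 1000 μL + 1000 μL = 2000 μL total → factor 2000/1000 = 2
Dilution factor to tube A = 20; to tube C = 400
[tube A]/[tube C] = (factor to tube C)/(factor to tube A) = 400/20 = 20.0

20.0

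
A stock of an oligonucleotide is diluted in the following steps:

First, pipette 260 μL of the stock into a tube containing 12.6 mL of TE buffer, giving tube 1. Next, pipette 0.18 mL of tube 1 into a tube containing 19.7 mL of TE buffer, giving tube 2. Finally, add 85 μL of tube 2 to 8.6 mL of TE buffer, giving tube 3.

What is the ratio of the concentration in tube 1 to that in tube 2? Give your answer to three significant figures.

Step 1: 260 μL + 12.6 mL = 12860 μL total → factor 12860/260 = 49.462
Step 2: 0.18 mL + 19.7 mL = 19.88 mL total → factor 19.88/0.18 = 110.44
Dilution factor to tube 1 = 49.462; to tube 2 = 5462.8
[tube 1]/[tube 2] = (factor to tube 2)/(factor to tube 1) = 5462.8/49.462 = 110

110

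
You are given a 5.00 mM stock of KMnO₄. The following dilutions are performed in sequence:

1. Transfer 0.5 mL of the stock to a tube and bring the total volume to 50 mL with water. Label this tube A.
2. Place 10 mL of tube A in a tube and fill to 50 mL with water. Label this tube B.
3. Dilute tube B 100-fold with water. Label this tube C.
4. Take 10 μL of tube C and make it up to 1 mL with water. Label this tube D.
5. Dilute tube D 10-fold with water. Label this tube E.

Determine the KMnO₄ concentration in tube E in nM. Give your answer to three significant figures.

0.100 nM

Step 1: 0.5 mL brought to 50 mL → factor 50/0.5 = 100
Step 2: 10 mL brought to 50 mL → factor 50/10 = 5
Step 3: 100-fold → factor 100
Step 4: 10 μL brought to 1 mL → factor 1000/10 = 100
Step 5: 10-fold → factor 10
Overall dilution factor = 100 × 5 × 100 × 100 × 10 = 5 × 10^7
Final = 5.00 mM / 5 × 10^7 = 1.000 × 10^-7 mM = 0.100 nM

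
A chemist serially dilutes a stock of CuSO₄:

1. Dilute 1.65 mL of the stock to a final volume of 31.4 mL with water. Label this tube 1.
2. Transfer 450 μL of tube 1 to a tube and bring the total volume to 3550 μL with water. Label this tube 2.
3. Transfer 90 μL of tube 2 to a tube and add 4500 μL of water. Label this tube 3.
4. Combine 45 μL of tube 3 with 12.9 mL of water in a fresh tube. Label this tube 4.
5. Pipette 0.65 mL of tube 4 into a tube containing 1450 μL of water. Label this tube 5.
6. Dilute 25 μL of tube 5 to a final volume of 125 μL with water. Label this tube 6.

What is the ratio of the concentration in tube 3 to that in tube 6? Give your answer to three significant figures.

Step 1: 1.65 mL brought to 31.4 mL → factor 31.4/1.65 = 19.03
Step 2: 450 μL brought to 3550 μL → factor 3550/450 = 7.8889
Step 3: 90 μL + 4500 μL = 4590 μL total → factor 4590/90 = 51
Step 4: 45 μL + 12.9 mL = 12945 μL total → factor 12945/45 = 287.67
Step 5: 0.65 mL + 1450 μL = 2.1 mL total → factor 2.1/0.65 = 3.2308
Step 6: 25 μL brought to 125 μL → factor 125/25 = 5
Dilution factor to tube 3 = 7656.5; to tube 6 = 3.5579 × 10^7
[tube 3]/[tube 6] = (factor to tube 6)/(factor to tube 3) = 3.5579 × 10^7/7656.5 = 4.65 × 10^3

4.65 × 10^3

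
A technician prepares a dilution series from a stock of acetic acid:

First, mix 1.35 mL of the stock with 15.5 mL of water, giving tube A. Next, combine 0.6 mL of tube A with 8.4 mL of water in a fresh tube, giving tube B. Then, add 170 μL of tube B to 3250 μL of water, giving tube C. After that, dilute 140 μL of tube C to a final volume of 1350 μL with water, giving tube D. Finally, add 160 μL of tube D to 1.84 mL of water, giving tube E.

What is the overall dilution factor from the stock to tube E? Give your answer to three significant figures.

4.54 × 10^5

Step 1: 1.35 mL + 15.5 mL = 16.85 mL total → factor 16.85/1.35 = 12.481
Step 2: 0.6 mL + 8.4 mL = 9 mL total → factor 9/0.6 = 15
Step 3: 170 μL + 3250 μL = 3420 μL total → factor 3420/170 = 20.118
Step 4: 140 μL brought to 1350 μL → factor 1350/140 = 9.6429
Step 5: 160 μL + 1.84 mL = 2000 μL total → factor 2000/160 = 12.5
Overall dilution factor = 12.481 × 15 × 20.118 × 9.6429 × 12.5 = 4.5399 × 10^5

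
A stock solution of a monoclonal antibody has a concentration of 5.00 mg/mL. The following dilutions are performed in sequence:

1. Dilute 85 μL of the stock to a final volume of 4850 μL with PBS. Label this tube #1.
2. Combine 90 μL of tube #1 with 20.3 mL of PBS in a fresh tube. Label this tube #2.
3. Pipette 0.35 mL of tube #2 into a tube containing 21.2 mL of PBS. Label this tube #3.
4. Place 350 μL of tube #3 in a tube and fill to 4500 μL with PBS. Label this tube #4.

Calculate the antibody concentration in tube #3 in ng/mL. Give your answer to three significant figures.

6.28 ng/mL

Step 1: 85 μL brought to 4850 μL → factor 4850/85 = 57.059
Step 2: 90 μL + 20.3 mL = 20390 μL total → factor 20390/90 = 226.56
Step 3: 0.35 mL + 21.2 mL = 21.55 mL total → factor 21.55/0.35 = 61.571
Dilution factor through tube #3 = 57.059 × 226.56 × 61.571 = 7.9593 × 10^5
[tube #3] = 5.00 mg/mL / 7.9593 × 10^5 = 6.282 × 10^-6 mg/mL = 6.28 ng/mL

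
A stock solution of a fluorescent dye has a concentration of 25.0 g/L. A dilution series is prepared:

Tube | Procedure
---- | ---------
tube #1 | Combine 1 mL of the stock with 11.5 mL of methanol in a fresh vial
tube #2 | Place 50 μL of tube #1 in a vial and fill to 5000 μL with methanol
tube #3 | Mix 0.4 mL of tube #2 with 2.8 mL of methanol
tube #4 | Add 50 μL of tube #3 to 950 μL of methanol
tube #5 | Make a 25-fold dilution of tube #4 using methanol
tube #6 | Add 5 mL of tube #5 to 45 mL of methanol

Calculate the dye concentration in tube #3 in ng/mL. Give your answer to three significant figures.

Step 1: 1 mL + 11.5 mL = 12.5 mL total → factor 12.5/1 = 12.5
Step 2: 50 μL brought to 5000 μL → factor 5000/50 = 100
Step 3: 0.4 mL + 2.8 mL = 3.2 mL total → factor 3.2/0.4 = 8
Dilution factor through tube #3 = 12.5 × 100 × 8 = 10000
[tube #3] = 25.0 g/L / 10000 = 0.002500 g/L = 2.50 × 10^3 ng/mL

2.50 × 10^3 ng/mL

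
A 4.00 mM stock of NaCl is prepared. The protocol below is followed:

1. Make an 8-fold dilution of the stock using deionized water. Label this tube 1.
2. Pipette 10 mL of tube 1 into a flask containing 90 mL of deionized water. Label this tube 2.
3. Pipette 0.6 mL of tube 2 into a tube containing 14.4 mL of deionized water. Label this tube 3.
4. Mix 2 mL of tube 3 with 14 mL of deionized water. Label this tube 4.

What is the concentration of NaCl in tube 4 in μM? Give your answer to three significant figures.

0.250 μM

Step 1: 8-fold → factor 8
Step 2: 10 mL + 90 mL = 100 mL total → factor 100/10 = 10
Step 3: 0.6 mL + 14.4 mL = 15 mL total → factor 15/0.6 = 25
Step 4: 2 mL + 14 mL = 16 mL total → factor 16/2 = 8
Overall dilution factor = 8 × 10 × 25 × 8 = 16000
Final = 4.00 mM / 16000 = 0.0002500 mM = 0.250 μM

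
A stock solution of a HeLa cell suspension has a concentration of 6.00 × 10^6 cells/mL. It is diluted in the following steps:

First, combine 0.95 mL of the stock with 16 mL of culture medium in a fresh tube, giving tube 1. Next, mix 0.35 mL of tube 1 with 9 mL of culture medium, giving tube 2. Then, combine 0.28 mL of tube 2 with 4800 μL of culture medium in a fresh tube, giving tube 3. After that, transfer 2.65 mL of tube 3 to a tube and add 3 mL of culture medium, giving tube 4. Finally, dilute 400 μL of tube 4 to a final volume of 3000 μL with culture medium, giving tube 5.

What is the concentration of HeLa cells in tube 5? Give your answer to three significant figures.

43.4 cells/mL

Step 1: 0.95 mL + 16 mL = 16.95 mL total → factor 16.95/0.95 = 17.842
Step 2: 0.35 mL + 9 mL = 9.35 mL total → factor 9.35/0.35 = 26.714
Step 3: 0.28 mL + 4800 μL = 5.08 mL total → factor 5.08/0.28 = 18.143
Step 4: 2.65 mL + 3 mL = 5.65 mL total → factor 5.65/2.65 = 2.1321
Step 5: 400 μL brought to 3000 μL → factor 3000/400 = 7.5
Overall dilution factor = 17.842 × 26.714 × 18.143 × 2.1321 × 7.5 = 1.3828 × 10^5
Final = 6.00 × 10^6 cells/mL / 1.3828 × 10^5 = 43.4 cells/mL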